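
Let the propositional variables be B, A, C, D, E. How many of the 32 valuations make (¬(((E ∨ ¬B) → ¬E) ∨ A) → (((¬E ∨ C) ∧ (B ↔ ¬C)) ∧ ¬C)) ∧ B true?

Initial set: {((¬(((E ∨ ¬B) → ¬E) ∨ A) → (((¬E ∨ C) ∧ (B ↔ ¬C)) ∧ ¬C)) ∧ B)}.
((¬(((E ∨ ¬B) → ¬E) ∨ A) → (((¬E ∨ C) ∧ (B ↔ ¬C)) ∧ ¬C)) ∧ B): α-rule — add (¬(((E ∨ ¬B) → ¬E) ∨ A) → (((¬E ∨ C) ∧ (B ↔ ¬C)) ∧ ¬C)), B.
(¬(((E ∨ ¬B) → ¬E) ∨ A) → (((¬E ∨ C) ∧ (B ↔ ¬C)) ∧ ¬C)): β-rule — branch into ¬¬(((E ∨ ¬B) → ¬E) ∨ A)  //  (((¬E ∨ C) ∧ (B ↔ ¬C)) ∧ ¬C).
  branch 1 (add ¬¬(((E ∨ ¬B) → ¬E) ∨ A)):
    ¬¬(((E ∨ ¬B) → ¬E) ∨ A): β-rule — branch into ((E ∨ ¬B) → ¬E)  //  A.
      branch 1.1 (add ((E ∨ ¬B) → ¬E)):
        ((E ∨ ¬B) → ¬E): β-rule — branch into ¬(E ∨ ¬B)  //  ¬E.
          branch 1.1.1 (add ¬(E ∨ ¬B)):
            ¬(E ∨ ¬B): α-rule — add ¬E, ¬¬B.
            ○ open, literals {B=T, E=F}.
          branch 1.1.2 (add ¬E):
            ○ open, literals {B=T, E=F}.
      branch 1.2 (add A):
        ○ open, literals {A=T, B=T}.
  branch 2 (add (((¬E ∨ C) ∧ (B ↔ ¬C)) ∧ ¬C)):
    (((¬E ∨ C) ∧ (B ↔ ¬C)) ∧ ¬C): α-rule — add ((¬E ∨ C) ∧ (B ↔ ¬C)), ¬C.
    ((¬E ∨ C) ∧ (B ↔ ¬C)): α-rule — add (¬E ∨ C), (B ↔ ¬C).
    (¬E ∨ C): β-rule — branch into ¬E  //  C.
      branch 2.1 (add ¬E):
        (B ↔ ¬C): β-rule — branch into B, ¬C  //  ¬B, ¬¬C.
          branch 2.1.1 (add B, ¬C):
            ○ open, literals {B=T, C=F, E=F}.
          branch 2.1.2 (add ¬B, ¬¬C):
            × closes — contains both B and ¬B.
      branch 2.2 (add C):
        × closes — contains both C and ¬C.
2 branches closed, 4 open.
Each open branch fixes some atoms; the unmentioned ones are free. Counting distinct full assignments: branch {B=T, E=F} (A, C, D) contributes 8 new; branch {B=T, E=F} (A, C, D) contributes 0 new; branch {A=T, B=T} (C, D, E) contributes 4 new; branch {B=T, C=F, E=F} (A, D) contributes 0 new. Total: 12.

12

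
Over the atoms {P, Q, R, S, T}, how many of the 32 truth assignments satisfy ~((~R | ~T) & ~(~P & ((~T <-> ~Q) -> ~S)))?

17

Initial set: {~((~R | ~T) & ~(~P & ((~T <-> ~Q) -> ~S)))}.
~((~R | ~T) & ~(~P & ((~T <-> ~Q) -> ~S))): β-rule — branch into ~(~R | ~T)  //  ~~(~P & ((~T <-> ~Q) -> ~S)).
  branch 1 (add ~(~R | ~T)):
    ~(~R | ~T): α-rule — add ~~R, ~~T.
    ○ open, literals {R=T, T=T}.
  branch 2 (add ~~(~P & ((~T <-> ~Q) -> ~S))):
    ~~(~P & ((~T <-> ~Q) -> ~S)): α-rule — add ~P, ((~T <-> ~Q) -> ~S).
    ((~T <-> ~Q) -> ~S): β-rule — branch into ~(~T <-> ~Q)  //  ~S.
      branch 2.1 (add ~(~T <-> ~Q)):
        ~(~T <-> ~Q): β-rule — branch into ~T, ~~Q  //  ~~T, ~Q.
          branch 2.1.1 (add ~T, ~~Q):
            ○ open, literals {P=F, Q=T, T=F}.
          branch 2.1.2 (add ~~T, ~Q):
            ○ open, literals {P=F, Q=F, T=T}.
      branch 2.2 (add ~S):
        ○ open, literals {P=F, S=F}.
0 branches closed, 4 open.
Each open branch fixes some atoms; the unmentioned ones are free. Counting distinct full assignments: branch {R=T, T=T} (P, Q, S) contributes 8 new; branch {P=F, Q=T, T=F} (R, S) contributes 4 new; branch {P=F, Q=F, T=T} (R, S) contributes 2 new; branch {P=F, S=F} (Q, R, T) contributes 3 new. Total: 17.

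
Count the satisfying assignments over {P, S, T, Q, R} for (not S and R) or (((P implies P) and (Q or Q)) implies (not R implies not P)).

28

Initial set: {T ((not S and R) or (((P implies P) and (Q or Q)) implies (not R implies not P)))}.
T ((not S and R) or (((P implies P) and (Q or Q)) implies (not R implies not P))): β-rule — branch into T (not S and R)  //  T (((P implies P) and (Q or Q)) implies (not R implies not P)).
  branch 1 (add T (not S and R)):
    T (not S and R): α-rule — add T not S, T R.
    ○ open, literals {R=T, S=F}.
  branch 2 (add T (((P implies P) and (Q or Q)) implies (not R implies not P))):
    T (((P implies P) and (Q or Q)) implies (not R implies not P)): β-rule — branch into F ((P implies P) and (Q or Q))  //  T (not R implies not P).
      branch 2.1 (add F ((P implies P) and (Q or Q))):
        F ((P implies P) and (Q or Q)): β-rule — branch into F (P implies P)  //  F (Q or Q).
          branch 2.1.1 (add F (P implies P)):
            F (P implies P): α-rule — add T P, F P.
            × closes — contains both P and not P.
          branch 2.1.2 (add F (Q or Q)):
            F (Q or Q): α-rule — add F Q, F Q.
            ○ open, literals {Q=F}.
      branch 2.2 (add T (not R implies not P)):
        T (not R implies not P): β-rule — branch into F not R  //  T not P.
          branch 2.2.1 (add F not R):
            ○ open, literals {R=T}.
          branch 2.2.2 (add T not P):
            ○ open, literals {P=F}.
1 branch closed, 4 open.
Each open branch fixes some atoms; the unmentioned ones are free. Counting distinct full assignments: branch {R=T, S=F} (P, T, Q) contributes 8 new; branch {Q=F} (P, S, T, R) contributes 12 new; branch {R=T} (P, S, T, Q) contributes 4 new; branch {P=F} (S, T, Q, R) contributes 4 new. Total: 28.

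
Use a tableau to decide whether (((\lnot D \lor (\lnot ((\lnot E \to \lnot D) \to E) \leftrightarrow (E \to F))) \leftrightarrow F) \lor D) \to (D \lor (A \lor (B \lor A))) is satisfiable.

Satisfiable

Initial set: {((((\lnot D \lor (\lnot ((\lnot E \to \lnot D) \to E) \leftrightarrow (E \to F))) \leftrightarrow F) \lor D) \to (D \lor (A \lor (B \lor A))))}.
((((\lnot D \lor (\lnot ((\lnot E \to \lnot D) \to E) \leftrightarrow (E \to F))) \leftrightarrow F) \lor D) \to (D \lor (A \lor (B \lor A)))): β-rule — branch into \lnot (((\lnot D \lor (\lnot ((\lnot E \to \lnot D) \to E) \leftrightarrow (E \to F))) \leftrightarrow F) \lor D)  //  (D \lor (A \lor (B \lor A))).
  branch 1 (add \lnot (((\lnot D \lor (\lnot ((\lnot E \to \lnot D) \to E) \leftrightarrow (E \to F))) \leftrightarrow F) \lor D)):
    \lnot (((\lnot D \lor (\lnot ((\lnot E \to \lnot D) \to E) \leftrightarrow (E \to F))) \leftrightarrow F) \lor D): α-rule — add \lnot ((\lnot D \lor (\lnot ((\lnot E \to \lnot D) \to E) \leftrightarrow (E \to F))) \leftrightarrow F), \lnot D.
    \lnot ((\lnot D \lor (\lnot ((\lnot E \to \lnot D) \to E) \leftrightarrow (E \to F))) \leftrightarrow F): β-rule — branch into (\lnot D \lor (\lnot ((\lnot E \to \lnot D) \to E) \leftrightarrow (E \to F))), \lnot F  //  \lnot (\lnot D \lor (\lnot ((\lnot E \to \lnot D) \to E) \leftrightarrow (E \to F))), F.
      branch 1.1 (add (\lnot D \lor (\lnot ((\lnot E \to \lnot D) \to E) \leftrightarrow (E \to F))), \lnot F):
        (\lnot D \lor (\lnot ((\lnot E \to \lnot D) \to E) \leftrightarrow (E \to F))): β-rule — branch into \lnot D  //  (\lnot ((\lnot E \to \lnot D) \to E) \leftrightarrow (E \to F)).
          branch 1.1.1 (add \lnot D):
            ○ open, literals {D=F, F=F}.
          branch 1.1.2 (add (\lnot ((\lnot E \to \lnot D) \to E) \leftrightarrow (E \to F))):
            (\lnot ((\lnot E \to \lnot D) \to E) \leftrightarrow (E \to F)): β-rule — branch into \lnot ((\lnot E \to \lnot D) \to E), (E \to F)  //  \lnot \lnot ((\lnot E \to \lnot D) \to E), \lnot (E \to F).
              branch 1.1.2.1 (add \lnot ((\lnot E \to \lnot D) \to E), (E \to F)):
                \lnot ((\lnot E \to \lnot D) \to E): α-rule — add (\lnot E \to \lnot D), \lnot E.
                (E \to F): β-rule — branch into \lnot E  //  F.
                  branch 1.1.2.1.1 (add \lnot E):
                    (\lnot E \to \lnot D): β-rule — branch into \lnot \lnot E  //  \lnot D.
                      branch 1.1.2.1.1.1 (add \lnot \lnot E):
                        × closes — contains both E and \lnot E.
                      branch 1.1.2.1.1.2 (add \lnot D):
                        ○ open, literals {D=F, E=F, F=F}.
                  branch 1.1.2.1.2 (add F):
                    × closes — contains both F and \lnot F.
              branch 1.1.2.2 (add \lnot \lnot ((\lnot E \to \lnot D) \to E), \lnot (E \to F)):
                \lnot (E \to F): α-rule — add E, \lnot F.
                \lnot \lnot ((\lnot E \to \lnot D) \to E): β-rule — branch into \lnot (\lnot E \to \lnot D)  //  E.
                  branch 1.1.2.2.1 (add \lnot (\lnot E \to \lnot D)):
                    \lnot (\lnot E \to \lnot D): α-rule — add \lnot E, \lnot \lnot D.
                    × closes — contains both E and \lnot E.
                  branch 1.1.2.2.2 (add E):
                    ○ open, literals {D=F, E=T, F=F}.
      branch 1.2 (add \lnot (\lnot D \lor (\lnot ((\lnot E \to \lnot D) \to E) \leftrightarrow (E \to F))), F):
        \lnot (\lnot D \lor (\lnot ((\lnot E \to \lnot D) \to E) \leftrightarrow (E \to F))): α-rule — add \lnot \lnot D, \lnot (\lnot ((\lnot E \to \lnot D) \to E) \leftrightarrow (E \to F)).
        × closes — contains both D and \lnot D.
  branch 2 (add (D \lor (A \lor (B \lor A)))):
    (D \lor (A \lor (B \lor A))): β-rule — branch into D  //  (A \lor (B \lor A)).
      branch 2.1 (add D):
        ○ open, literals {D=T}.
      branch 2.2 (add (A \lor (B \lor A))):
        (A \lor (B \lor A)): β-rule — branch into A  //  (B \lor A).
          branch 2.2.1 (add A):
            ○ open, literals {A=T}.
          branch 2.2.2 (add (B \lor A)):
            (B \lor A): β-rule — branch into B  //  A.
              branch 2.2.2.1 (add B):
                ○ open, literals {B=T}.
              branch 2.2.2.2 (add A):
                ○ open, literals {A=T}.
4 branches closed, 7 open.
An open branch gives a satisfying assignment: D=F, F=F.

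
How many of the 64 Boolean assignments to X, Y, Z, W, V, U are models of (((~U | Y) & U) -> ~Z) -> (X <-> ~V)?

36

Initial set: {T ((((~U | Y) & U) -> ~Z) -> (X <-> ~V))}.
T ((((~U | Y) & U) -> ~Z) -> (X <-> ~V)): β-rule — branch into F (((~U | Y) & U) -> ~Z)  //  T (X <-> ~V).
  branch 1 (add F (((~U | Y) & U) -> ~Z)):
    F (((~U | Y) & U) -> ~Z): α-rule — add T ((~U | Y) & U), F ~Z.
    T ((~U | Y) & U): α-rule — add T (~U | Y), T U.
    T (~U | Y): β-rule — branch into T ~U  //  T Y.
      branch 1.1 (add T ~U):
        × closes — contains both U and ~U.
      branch 1.2 (add T Y):
        ○ open, literals {U=1, Y=1, Z=1}.
  branch 2 (add T (X <-> ~V)):
    T (X <-> ~V): β-rule — branch into T X, T ~V  //  F X, F ~V.
      branch 2.1 (add T X, T ~V):
        ○ open, literals {V=0, X=1}.
      branch 2.2 (add F X, F ~V):
        ○ open, literals {V=1, X=0}.
1 branch closed, 3 open.
Each open branch fixes some atoms; the unmentioned ones are free. Counting distinct full assignments: branch {U=1, Y=1, Z=1} (X, W, V) contributes 8 new; branch {V=0, X=1} (Y, Z, W, U) contributes 14 new; branch {V=1, X=0} (Y, Z, W, U) contributes 14 new. Total: 36.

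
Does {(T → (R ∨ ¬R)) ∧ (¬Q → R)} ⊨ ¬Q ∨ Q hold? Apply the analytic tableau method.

Initial set: {((T → (R ∨ ¬R)) ∧ (¬Q → R)); ¬(¬Q ∨ Q)}.
((T → (R ∨ ¬R)) ∧ (¬Q → R)): α-rule — add (T → (R ∨ ¬R)), (¬Q → R).
¬(¬Q ∨ Q): α-rule — add ¬¬Q, ¬Q.
× closes — contains both Q and ¬Q.
All 1 branch closes.
Every branch closed, so the premises entail the conclusion.

Yes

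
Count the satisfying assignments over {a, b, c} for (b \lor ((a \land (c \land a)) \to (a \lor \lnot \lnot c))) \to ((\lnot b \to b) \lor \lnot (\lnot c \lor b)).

Initial set: {((b \lor ((a \land (c \land a)) \to (a \lor \lnot \lnot c))) \to ((\lnot b \to b) \lor \lnot (\lnot c \lor b)))}.
((b \lor ((a \land (c \land a)) \to (a \lor \lnot \lnot c))) \to ((\lnot b \to b) \lor \lnot (\lnot c \lor b))): β-rule — branch into \lnot (b \lor ((a \land (c \land a)) \to (a \lor \lnot \lnot c)))  //  ((\lnot b \to b) \lor \lnot (\lnot c \lor b)).
  branch 1 (add \lnot (b \lor ((a \land (c \land a)) \to (a \lor \lnot \lnot c)))):
    \lnot (b \lor ((a \land (c \land a)) \to (a \lor \lnot \lnot c))): α-rule — add \lnot b, \lnot ((a \land (c \land a)) \to (a \lor \lnot \lnot c)).
    \lnot ((a \land (c \land a)) \to (a \lor \lnot \lnot c)): α-rule — add (a \land (c \land a)), \lnot (a \lor \lnot \lnot c).
    (a \land (c \land a)): α-rule — add a, (c \land a).
    \lnot (a \lor \lnot \lnot c): α-rule — add \lnot a, \lnot \lnot \lnot c.
    × closes — contains both a and \lnot a.
  branch 2 (add ((\lnot b \to b) \lor \lnot (\lnot c \lor b))):
    ((\lnot b \to b) \lor \lnot (\lnot c \lor b)): β-rule — branch into (\lnot b \to b)  //  \lnot (\lnot c \lor b).
      branch 2.1 (add (\lnot b \to b)):
        (\lnot b \to b): β-rule — branch into \lnot \lnot b  //  b.
          branch 2.1.1 (add \lnot \lnot b):
            ○ open, literals {b=T}.
          branch 2.1.2 (add b):
            ○ open, literals {b=T}.
      branch 2.2 (add \lnot (\lnot c \lor b)):
        \lnot (\lnot c \lor b): α-rule — add \lnot \lnot c, \lnot b.
        ○ open, literals {b=F, c=T}.
1 branch closed, 3 open.
Each open branch fixes some atoms; the unmentioned ones are free. Counting distinct full assignments: branch {b=T} (a, c) contributes 4 new; branch {b=T} (a, c) contributes 0 new; branch {b=F, c=T} (a) contributes 2 new. Total: 6.

6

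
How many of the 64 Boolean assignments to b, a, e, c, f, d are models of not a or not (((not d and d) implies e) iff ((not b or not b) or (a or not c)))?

Initial set: {T (not a or not (((not d and d) implies e) iff ((not b or not b) or (a or not c))))}.
T (not a or not (((not d and d) implies e) iff ((not b or not b) or (a or not c)))): β-rule — branch into T not a  //  T not (((not d and d) implies e) iff ((not b or not b) or (a or not c))).
  branch 1 (add T not a):
    ○ open, literals {a=false}.
  branch 2 (add T not (((not d and d) implies e) iff ((not b or not b) or (a or not c)))):
    T not (((not d and d) implies e) iff ((not b or not b) or (a or not c))): β-rule — branch into T ((not d and d) implies e), F ((not b or not b) or (a or not c))  //  F ((not d and d) implies e), T ((not b or not b) or (a or not c)).
      branch 2.1 (add T ((not d and d) implies e), F ((not b or not b) or (a or not c))):
        F ((not b or not b) or (a or not c)): α-rule — add F (not b or not b), F (a or not c).
        F (not b or not b): α-rule — add F not b, F not b.
        F (a or not c): α-rule — add F a, F not c.
        T ((not d and d) implies e): β-rule — branch into F (not d and d)  //  T e.
          branch 2.1.1 (add F (not d and d)):
            F (not d and d): β-rule — branch into F not d  //  F d.
              branch 2.1.1.1 (add F not d):
                ○ open, literals {a=false, b=true, c=true, d=true}.
              branch 2.1.1.2 (add F d):
                ○ open, literals {a=false, b=true, c=true, d=false}.
          branch 2.1.2 (add T e):
            ○ open, literals {a=false, b=true, c=true, e=true}.
      branch 2.2 (add F ((not d and d) implies e), T ((not b or not b) or (a or not c))):
        F ((not d and d) implies e): α-rule — add T (not d and d), F e.
        T (not d and d): α-rule — add T not d, T d.
        × closes — contains both d and not d.
1 branch closed, 4 open.
Each open branch fixes some atoms; the unmentioned ones are free. Counting distinct full assignments: branch {a=false} (b, e, c, f, d) contributes 32 new; branch {a=false, b=true, c=true, d=true} (e, f) contributes 0 new; branch {a=false, b=true, c=true, d=false} (e, f) contributes 0 new; branch {a=false, b=true, c=true, e=true} (f, d) contributes 0 new. Total: 32.

32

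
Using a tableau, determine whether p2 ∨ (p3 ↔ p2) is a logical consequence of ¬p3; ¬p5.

Yes

Initial set: {T ¬p3; T ¬p5; F (p2 ∨ (p3 ↔ p2))}.
F (p2 ∨ (p3 ↔ p2)): α-rule — add F p2, F (p3 ↔ p2).
F (p3 ↔ p2): β-rule — branch into T p3, F p2  //  F p3, T p2.
  branch 1 (add T p3, F p2):
    × closes — contains both p3 and ¬p3.
  branch 2 (add F p3, T p2):
    × closes — contains both p2 and ¬p2.
All 2 branches close.
Every branch closed, so the premises entail the conclusion.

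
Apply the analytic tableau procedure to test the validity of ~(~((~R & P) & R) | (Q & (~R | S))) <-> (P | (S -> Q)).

Not valid

Assume the negation and expand:
Initial set: {~(~(~((~R & P) & R) | (Q & (~R | S))) <-> (P | (S -> Q)))}.
~(~(~((~R & P) & R) | (Q & (~R | S))) <-> (P | (S -> Q))): β-rule — branch into ~(~((~R & P) & R) | (Q & (~R | S))), ~(P | (S -> Q))  //  ~~(~((~R & P) & R) | (Q & (~R | S))), (P | (S -> Q)).
  branch 1 (add ~(~((~R & P) & R) | (Q & (~R | S))), ~(P | (S -> Q))):
    ~(~((~R & P) & R) | (Q & (~R | S))): α-rule — add ~~((~R & P) & R), ~(Q & (~R | S)).
    ~(P | (S -> Q)): α-rule — add ~P, ~(S -> Q).
    ~~((~R & P) & R): α-rule — add (~R & P), R.
    ~(S -> Q): α-rule — add S, ~Q.
    (~R & P): α-rule — add ~R, P.
    × closes — contains both R and ~R.
  branch 2 (add ~~(~((~R & P) & R) | (Q & (~R | S))), (P | (S -> Q))):
    ~~(~((~R & P) & R) | (Q & (~R | S))): β-rule — branch into ~((~R & P) & R)  //  (Q & (~R | S)).
      branch 2.1 (add ~((~R & P) & R)):
        (P | (S -> Q)): β-rule — branch into P  //  (S -> Q).
          branch 2.1.1 (add P):
            ~((~R & P) & R): β-rule — branch into ~(~R & P)  //  ~R.
              branch 2.1.1.1 (add ~(~R & P)):
                ~(~R & P): β-rule — branch into ~~R  //  ~P.
                  branch 2.1.1.1.1 (add ~~R):
                    ○ open, literals {P=1, R=1}.
                  branch 2.1.1.1.2 (add ~P):
                    × closes — contains both P and ~P.
              branch 2.1.1.2 (add ~R):
                ○ open, literals {P=1, R=0}.
          branch 2.1.2 (add (S -> Q)):
            ~((~R & P) & R): β-rule — branch into ~(~R & P)  //  ~R.
              branch 2.1.2.1 (add ~(~R & P)):
                (S -> Q): β-rule — branch into ~S  //  Q.
                  branch 2.1.2.1.1 (add ~S):
                    ~(~R & P): β-rule — branch into ~~R  //  ~P.
                      branch 2.1.2.1.1.1 (add ~~R):
                        ○ open, literals {R=1, S=0}.
                      branch 2.1.2.1.1.2 (add ~P):
                        ○ open, literals {P=0, S=0}.
                  branch 2.1.2.1.2 (add Q):
                    ~(~R & P): β-rule — branch into ~~R  //  ~P.
                      branch 2.1.2.1.2.1 (add ~~R):
                        ○ open, literals {Q=1, R=1}.
                      branch 2.1.2.1.2.2 (add ~P):
                        ○ open, literals {P=0, Q=1}.
              branch 2.1.2.2 (add ~R):
                (S -> Q): β-rule — branch into ~S  //  Q.
                  branch 2.1.2.2.1 (add ~S):
                    ○ open, literals {R=0, S=0}.
                  branch 2.1.2.2.2 (add Q):
                    ○ open, literals {Q=1, R=0}.
      branch 2.2 (add (Q & (~R | S))):
        (Q & (~R | S)): α-rule — add Q, (~R | S).
        (P | (S -> Q)): β-rule — branch into P  //  (S -> Q).
          branch 2.2.1 (add P):
            (~R | S): β-rule — branch into ~R  //  S.
              branch 2.2.1.1 (add ~R):
                ○ open, literals {P=1, Q=1, R=0}.
              branch 2.2.1.2 (add S):
                ○ open, literals {P=1, Q=1, S=1}.
          branch 2.2.2 (add (S -> Q)):
            (~R | S): β-rule — branch into ~R  //  S.
              branch 2.2.2.1 (add ~R):
                (S -> Q): β-rule — branch into ~S  //  Q.
                  branch 2.2.2.1.1 (add ~S):
                    ○ open, literals {Q=1, R=0, S=0}.
                  branch 2.2.2.1.2 (add Q):
                    ○ open, literals {Q=1, R=0}.
              branch 2.2.2.2 (add S):
                (S -> Q): β-rule — branch into ~S  //  Q.
                  branch 2.2.2.2.1 (add ~S):
                    × closes — contains both S and ~S.
                  branch 2.2.2.2.2 (add Q):
                    ○ open, literals {Q=1, S=1}.
3 branches closed, 13 open.
An open branch gives a countermodel: P=1, R=1 (unmentioned atoms arbitrary); under it the original formula is false.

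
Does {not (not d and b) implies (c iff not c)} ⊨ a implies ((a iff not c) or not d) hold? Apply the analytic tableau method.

Yes

Initial set: {(not (not d and b) implies (c iff not c)); not (a implies ((a iff not c) or not d))}.
not (a implies ((a iff not c) or not d)): α-rule — add a, not ((a iff not c) or not d).
not ((a iff not c) or not d): α-rule — add not (a iff not c), not not d.
(not (not d and b) implies (c iff not c)): β-rule — branch into not not (not d and b)  //  (c iff not c).
  branch 1 (add not not (not d and b)):
    not not (not d and b): α-rule — add not d, b.
    × closes — contains both d and not d.
  branch 2 (add (c iff not c)):
    not (a iff not c): β-rule — branch into a, not not c  //  not a, not c.
      branch 2.1 (add a, not not c):
        (c iff not c): β-rule — branch into c, not c  //  not c, not not c.
          branch 2.1.1 (add c, not c):
            × closes — contains both c and not c.
          branch 2.1.2 (add not c, not not c):
            × closes — contains both c and not c.
      branch 2.2 (add not a, not c):
        × closes — contains both a and not a.
All 4 branches close.
Every branch closed, so the premises entail the conclusion.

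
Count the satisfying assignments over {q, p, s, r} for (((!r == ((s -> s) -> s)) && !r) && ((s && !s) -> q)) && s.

Initial set: {T ((((!r == ((s -> s) -> s)) && !r) && ((s && !s) -> q)) && s)}.
T ((((!r == ((s -> s) -> s)) && !r) && ((s && !s) -> q)) && s): α-rule — add T (((!r == ((s -> s) -> s)) && !r) && ((s && !s) -> q)), T s.
T (((!r == ((s -> s) -> s)) && !r) && ((s && !s) -> q)): α-rule — add T ((!r == ((s -> s) -> s)) && !r), T ((s && !s) -> q).
T ((!r == ((s -> s) -> s)) && !r): α-rule — add T (!r == ((s -> s) -> s)), T !r.
T ((s && !s) -> q): β-rule — branch into F (s && !s)  //  T q.
  branch 1 (add F (s && !s)):
    T (!r == ((s -> s) -> s)): β-rule — branch into T !r, T ((s -> s) -> s)  //  F !r, F ((s -> s) -> s).
      branch 1.1 (add T !r, T ((s -> s) -> s)):
        F (s && !s): β-rule — branch into F s  //  F !s.
          branch 1.1.1 (add F s):
            × closes — contains both s and !s.
          branch 1.1.2 (add F !s):
            T ((s -> s) -> s): β-rule — branch into F (s -> s)  //  T s.
              branch 1.1.2.1 (add F (s -> s)):
                F (s -> s): α-rule — add T s, F s.
                × closes — contains both s and !s.
              branch 1.1.2.2 (add T s):
                ○ open, literals {r=0, s=1}.
      branch 1.2 (add F !r, F ((s -> s) -> s)):
        × closes — contains both r and !r.
  branch 2 (add T q):
    T (!r == ((s -> s) -> s)): β-rule — branch into T !r, T ((s -> s) -> s)  //  F !r, F ((s -> s) -> s).
      branch 2.1 (add T !r, T ((s -> s) -> s)):
        T ((s -> s) -> s): β-rule — branch into F (s -> s)  //  T s.
          branch 2.1.1 (add F (s -> s)):
            F (s -> s): α-rule — add T s, F s.
            × closes — contains both s and !s.
          branch 2.1.2 (add T s):
            ○ open, literals {q=1, r=0, s=1}.
      branch 2.2 (add F !r, F ((s -> s) -> s)):
        × closes — contains both r and !r.
5 branches closed, 2 open.
Each open branch fixes some atoms; the unmentioned ones are free. Counting distinct full assignments: branch {r=0, s=1} (q, p) contributes 4 new; branch {q=1, r=0, s=1} (p) contributes 0 new. Total: 4.

4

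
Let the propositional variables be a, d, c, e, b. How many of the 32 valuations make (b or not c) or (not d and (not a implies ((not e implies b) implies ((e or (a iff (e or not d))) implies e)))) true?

Initial set: {((b or not c) or (not d and (not a implies ((not e implies b) implies ((e or (a iff (e or not d))) implies e)))))}.
((b or not c) or (not d and (not a implies ((not e implies b) implies ((e or (a iff (e or not d))) implies e))))): β-rule — branch into (b or not c)  //  (not d and (not a implies ((not e implies b) implies ((e or (a iff (e or not d))) implies e)))).
  branch 1 (add (b or not c)):
    (b or not c): β-rule — branch into b  //  not c.
      branch 1.1 (add b):
        ○ open, literals {b=true}.
      branch 1.2 (add not c):
        ○ open, literals {c=false}.
  branch 2 (add (not d and (not a implies ((not e implies b) implies ((e or (a iff (e or not d))) implies e))))):
    (not d and (not a implies ((not e implies b) implies ((e or (a iff (e or not d))) implies e)))): α-rule — add not d, (not a implies ((not e implies b) implies ((e or (a iff (e or not d))) implies e))).
    (not a implies ((not e implies b) implies ((e or (a iff (e or not d))) implies e))): β-rule — branch into not not a  //  ((not e implies b) implies ((e or (a iff (e or not d))) implies e)).
      branch 2.1 (add not not a):
        ○ open, literals {a=true, d=false}.
      branch 2.2 (add ((not e implies b) implies ((e or (a iff (e or not d))) implies e))):
        ((not e implies b) implies ((e or (a iff (e or not d))) implies e)): β-rule — branch into not (not e implies b)  //  ((e or (a iff (e or not d))) implies e).
          branch 2.2.1 (add not (not e implies b)):
            not (not e implies b): α-rule — add not e, not b.
            ○ open, literals {b=false, d=false, e=false}.
          branch 2.2.2 (add ((e or (a iff (e or not d))) implies e)):
            ((e or (a iff (e or not d))) implies e): β-rule — branch into not (e or (a iff (e or not d)))  //  e.
              branch 2.2.2.1 (add not (e or (a iff (e or not d)))):
                not (e or (a iff (e or not d))): α-rule — add not e, not (a iff (e or not d)).
                not (a iff (e or not d)): β-rule — branch into a, not (e or not d)  //  not a, (e or not d).
                  branch 2.2.2.1.1 (add a, not (e or not d)):
                    not (e or not d): α-rule — add not e, not not d.
                    × closes — contains both d and not d.
                  branch 2.2.2.1.2 (add not a, (e or not d)):
                    (e or not d): β-rule — branch into e  //  not d.
                      branch 2.2.2.1.2.1 (add e):
                        × closes — contains both e and not e.
                      branch 2.2.2.1.2.2 (add not d):
                        ○ open, literals {a=false, d=false, e=false}.
              branch 2.2.2.2 (add e):
                ○ open, literals {d=false, e=true}.
2 branches closed, 6 open.
Each open branch fixes some atoms; the unmentioned ones are free. Counting distinct full assignments: branch {b=true} (a, d, c, e) contributes 16 new; branch {c=false} (a, d, e, b) contributes 8 new; branch {a=true, d=false} (c, e, b) contributes 2 new; branch {b=false, d=false, e=false} (a, c) contributes 1 new; branch {a=false, d=false, e=false} (c, b) contributes 0 new; branch {d=false, e=true} (a, c, b) contributes 1 new. Total: 28.

28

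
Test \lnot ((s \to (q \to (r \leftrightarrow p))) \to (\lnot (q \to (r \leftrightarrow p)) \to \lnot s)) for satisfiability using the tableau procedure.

Initial set: {\lnot ((s \to (q \to (r \leftrightarrow p))) \to (\lnot (q \to (r \leftrightarrow p)) \to \lnot s))}.
\lnot ((s \to (q \to (r \leftrightarrow p))) \to (\lnot (q \to (r \leftrightarrow p)) \to \lnot s)): α-rule — add (s \to (q \to (r \leftrightarrow p))), \lnot (\lnot (q \to (r \leftrightarrow p)) \to \lnot s).
\lnot (\lnot (q \to (r \leftrightarrow p)) \to \lnot s): α-rule — add \lnot (q \to (r \leftrightarrow p)), \lnot \lnot s.
\lnot (q \to (r \leftrightarrow p)): α-rule — add q, \lnot (r \leftrightarrow p).
(s \to (q \to (r \leftrightarrow p))): β-rule — branch into \lnot s  //  (q \to (r \leftrightarrow p)).
  branch 1 (add \lnot s):
    × closes — contains both s and \lnot s.
  branch 2 (add (q \to (r \leftrightarrow p))):
    \lnot (r \leftrightarrow p): β-rule — branch into r, \lnot p  //  \lnot r, p.
      branch 2.1 (add r, \lnot p):
        (q \to (r \leftrightarrow p)): β-rule — branch into \lnot q  //  (r \leftrightarrow p).
          branch 2.1.1 (add \lnot q):
            × closes — contains both q and \lnot q.
          branch 2.1.2 (add (r \leftrightarrow p)):
            (r \leftrightarrow p): β-rule — branch into r, p  //  \lnot r, \lnot p.
              branch 2.1.2.1 (add r, p):
                × closes — contains both p and \lnot p.
              branch 2.1.2.2 (add \lnot r, \lnot p):
                × closes — contains both r and \lnot r.
      branch 2.2 (add \lnot r, p):
        (q \to (r \leftrightarrow p)): β-rule — branch into \lnot q  //  (r \leftrightarrow p).
          branch 2.2.1 (add \lnot q):
            × closes — contains both q and \lnot q.
          branch 2.2.2 (add (r \leftrightarrow p)):
            (r \leftrightarrow p): β-rule — branch into r, p  //  \lnot r, \lnot p.
              branch 2.2.2.1 (add r, p):
                × closes — contains both r and \lnot r.
              branch 2.2.2.2 (add \lnot r, \lnot p):
                × closes — contains both p and \lnot p.
All 7 branches close.
Every branch closed; the formula is unsatisfiable.

Unsatisfiable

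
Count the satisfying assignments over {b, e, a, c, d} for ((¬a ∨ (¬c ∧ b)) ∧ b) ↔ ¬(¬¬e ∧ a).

16

Initial set: {(((¬a ∨ (¬c ∧ b)) ∧ b) ↔ ¬(¬¬e ∧ a))}.
(((¬a ∨ (¬c ∧ b)) ∧ b) ↔ ¬(¬¬e ∧ a)): β-rule — branch into ((¬a ∨ (¬c ∧ b)) ∧ b), ¬(¬¬e ∧ a)  //  ¬((¬a ∨ (¬c ∧ b)) ∧ b), ¬¬(¬¬e ∧ a).
  branch 1 (add ((¬a ∨ (¬c ∧ b)) ∧ b), ¬(¬¬e ∧ a)):
    ((¬a ∨ (¬c ∧ b)) ∧ b): α-rule — add (¬a ∨ (¬c ∧ b)), b.
    ¬(¬¬e ∧ a): β-rule — branch into ¬¬¬e  //  ¬a.
      branch 1.1 (add ¬¬¬e):
        ¬¬¬e: drop double negation, giving ¬e.
        (¬a ∨ (¬c ∧ b)): β-rule — branch into ¬a  //  (¬c ∧ b).
          branch 1.1.1 (add ¬a):
            ○ open, literals {a=F, b=T, e=F}.
          branch 1.1.2 (add (¬c ∧ b)):
            (¬c ∧ b): α-rule — add ¬c, b.
            ○ open, literals {b=T, c=F, e=F}.
      branch 1.2 (add ¬a):
        (¬a ∨ (¬c ∧ b)): β-rule — branch into ¬a  //  (¬c ∧ b).
          branch 1.2.1 (add ¬a):
            ○ open, literals {a=F, b=T}.
          branch 1.2.2 (add (¬c ∧ b)):
            (¬c ∧ b): α-rule — add ¬c, b.
            ○ open, literals {a=F, b=T, c=F}.
  branch 2 (add ¬((¬a ∨ (¬c ∧ b)) ∧ b), ¬¬(¬¬e ∧ a)):
    ¬¬(¬¬e ∧ a): α-rule — add ¬¬e, a.
    ¬¬e: drop double negation, giving e.
    ¬((¬a ∨ (¬c ∧ b)) ∧ b): β-rule — branch into ¬(¬a ∨ (¬c ∧ b))  //  ¬b.
      branch 2.1 (add ¬(¬a ∨ (¬c ∧ b))):
        ¬(¬a ∨ (¬c ∧ b)): α-rule — add ¬¬a, ¬(¬c ∧ b).
        ¬(¬c ∧ b): β-rule — branch into ¬¬c  //  ¬b.
          branch 2.1.1 (add ¬¬c):
            ○ open, literals {a=T, c=T, e=T}.
          branch 2.1.2 (add ¬b):
            ○ open, literals {a=T, b=F, e=T}.
      branch 2.2 (add ¬b):
        ○ open, literals {a=T, b=F, e=T}.
0 branches closed, 7 open.
Each open branch fixes some atoms; the unmentioned ones are free. Counting distinct full assignments: branch {a=F, b=T, e=F} (c, d) contributes 4 new; branch {b=T, c=F, e=F} (a, d) contributes 2 new; branch {a=F, b=T} (e, c, d) contributes 4 new; branch {a=F, b=T, c=F} (e, d) contributes 0 new; branch {a=T, c=T, e=T} (b, d) contributes 4 new; branch {a=T, b=F, e=T} (c, d) contributes 2 new; branch {a=T, b=F, e=T} (c, d) contributes 0 new. Total: 16.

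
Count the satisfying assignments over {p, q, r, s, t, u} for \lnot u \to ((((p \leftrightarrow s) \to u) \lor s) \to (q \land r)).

Initial set: {(\lnot u \to ((((p \leftrightarrow s) \to u) \lor s) \to (q \land r)))}.
(\lnot u \to ((((p \leftrightarrow s) \to u) \lor s) \to (q \land r))): β-rule — branch into \lnot \lnot u  //  ((((p \leftrightarrow s) \to u) \lor s) \to (q \land r)).
  branch 1 (add \lnot \lnot u):
    ○ open, literals {u=true}.
  branch 2 (add ((((p \leftrightarrow s) \to u) \lor s) \to (q \land r))):
    ((((p \leftrightarrow s) \to u) \lor s) \to (q \land r)): β-rule — branch into \lnot (((p \leftrightarrow s) \to u) \lor s)  //  (q \land r).
      branch 2.1 (add \lnot (((p \leftrightarrow s) \to u) \lor s)):
        \lnot (((p \leftrightarrow s) \to u) \lor s): α-rule — add \lnot ((p \leftrightarrow s) \to u), \lnot s.
        \lnot ((p \leftrightarrow s) \to u): α-rule — add (p \leftrightarrow s), \lnot u.
        (p \leftrightarrow s): β-rule — branch into p, s  //  \lnot p, \lnot s.
          branch 2.1.1 (add p, s):
            × closes — contains both s and \lnot s.
          branch 2.1.2 (add \lnot p, \lnot s):
            ○ open, literals {p=false, s=false, u=false}.
      branch 2.2 (add (q \land r)):
        (q \land r): α-rule — add q, r.
        ○ open, literals {q=true, r=true}.
1 branch closed, 3 open.
Each open branch fixes some atoms; the unmentioned ones are free. Counting distinct full assignments: branch {u=true} (p, q, r, s, t) contributes 32 new; branch {p=false, s=false, u=false} (q, r, t) contributes 8 new; branch {q=true, r=true} (p, s, t, u) contributes 6 new. Total: 46.

46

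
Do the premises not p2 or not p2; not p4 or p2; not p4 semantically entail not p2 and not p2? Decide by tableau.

Initial set: {T (not p2 or not p2); T (not p4 or p2); T not p4; F (not p2 and not p2)}.
T (not p2 or not p2): β-rule — branch into T not p2  //  T not p2.
  branch 1 (add T not p2):
    T (not p4 or p2): β-rule — branch into T not p4  //  T p2.
      branch 1.1 (add T not p4):
        F (not p2 and not p2): β-rule — branch into F not p2  //  F not p2.
          branch 1.1.1 (add F not p2):
            × closes — contains both p2 and not p2.
          branch 1.1.2 (add F not p2):
            × closes — contains both p2 and not p2.
      branch 1.2 (add T p2):
        × closes — contains both p2 and not p2.
  branch 2 (add T not p2):
    T (not p4 or p2): β-rule — branch into T not p4  //  T p2.
      branch 2.1 (add T not p4):
        F (not p2 and not p2): β-rule — branch into F not p2  //  F not p2.
          branch 2.1.1 (add F not p2):
            × closes — contains both p2 and not p2.
          branch 2.1.2 (add F not p2):
            × closes — contains both p2 and not p2.
      branch 2.2 (add T p2):
        × closes — contains both p2 and not p2.
All 6 branches close.
Every branch closed, so the premises entail the conclusion.

Yes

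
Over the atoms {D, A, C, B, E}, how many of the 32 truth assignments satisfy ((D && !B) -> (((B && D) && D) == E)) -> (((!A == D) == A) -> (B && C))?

20

Initial set: {(((D && !B) -> (((B && D) && D) == E)) -> (((!A == D) == A) -> (B && C)))}.
(((D && !B) -> (((B && D) && D) == E)) -> (((!A == D) == A) -> (B && C))): β-rule — branch into !((D && !B) -> (((B && D) && D) == E))  //  (((!A == D) == A) -> (B && C)).
  branch 1 (add !((D && !B) -> (((B && D) && D) == E))):
    !((D && !B) -> (((B && D) && D) == E)): α-rule — add (D && !B), !(((B && D) && D) == E).
    (D && !B): α-rule — add D, !B.
    !(((B && D) && D) == E): β-rule — branch into ((B && D) && D), !E  //  !((B && D) && D), E.
      branch 1.1 (add ((B && D) && D), !E):
        ((B && D) && D): α-rule — add (B && D), D.
        (B && D): α-rule — add B, D.
        × closes — contains both B and !B.
      branch 1.2 (add !((B && D) && D), E):
        !((B && D) && D): β-rule — branch into !(B && D)  //  !D.
          branch 1.2.1 (add !(B && D)):
            !(B && D): β-rule — branch into !B  //  !D.
              branch 1.2.1.1 (add !B):
                ○ open, literals {B=false, D=true, E=true}.
              branch 1.2.1.2 (add !D):
                × closes — contains both D and !D.
          branch 1.2.2 (add !D):
            × closes — contains both D and !D.
  branch 2 (add (((!A == D) == A) -> (B && C))):
    (((!A == D) == A) -> (B && C)): β-rule — branch into !((!A == D) == A)  //  (B && C).
      branch 2.1 (add !((!A == D) == A)):
        !((!A == D) == A): β-rule — branch into (!A == D), !A  //  !(!A == D), A.
          branch 2.1.1 (add (!A == D), !A):
            (!A == D): β-rule — branch into !A, D  //  !!A, !D.
              branch 2.1.1.1 (add !A, D):
                ○ open, literals {A=false, D=true}.
              branch 2.1.1.2 (add !!A, !D):
                × closes — contains both A and !A.
          branch 2.1.2 (add !(!A == D), A):
            !(!A == D): β-rule — branch into !A, !D  //  !!A, D.
              branch 2.1.2.1 (add !A, !D):
                × closes — contains both A and !A.
              branch 2.1.2.2 (add !!A, D):
                ○ open, literals {A=true, D=true}.
      branch 2.2 (add (B && C)):
        (B && C): α-rule — add B, C.
        ○ open, literals {B=true, C=true}.
5 branches closed, 4 open.
Each open branch fixes some atoms; the unmentioned ones are free. Counting distinct full assignments: branch {B=false, D=true, E=true} (A, C) contributes 4 new; branch {A=false, D=true} (C, B, E) contributes 6 new; branch {A=true, D=true} (C, B, E) contributes 6 new; branch {B=true, C=true} (D, A, E) contributes 4 new. Total: 20.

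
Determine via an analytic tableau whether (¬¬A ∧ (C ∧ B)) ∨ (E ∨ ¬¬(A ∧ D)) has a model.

Satisfiable

Initial set: {((¬¬A ∧ (C ∧ B)) ∨ (E ∨ ¬¬(A ∧ D)))}.
((¬¬A ∧ (C ∧ B)) ∨ (E ∨ ¬¬(A ∧ D))): β-rule — branch into (¬¬A ∧ (C ∧ B))  //  (E ∨ ¬¬(A ∧ D)).
  branch 1 (add (¬¬A ∧ (C ∧ B))):
    (¬¬A ∧ (C ∧ B)): α-rule — add ¬¬A, (C ∧ B).
    ¬¬A: drop double negation, giving A.
    (C ∧ B): α-rule — add C, B.
    ○ open, literals {A=1, B=1, C=1}.
  branch 2 (add (E ∨ ¬¬(A ∧ D))):
    (E ∨ ¬¬(A ∧ D)): β-rule — branch into E  //  ¬¬(A ∧ D).
      branch 2.1 (add E):
        ○ open, literals {E=1}.
      branch 2.2 (add ¬¬(A ∧ D)):
        ¬¬(A ∧ D): drop double negation, giving (A ∧ D).
        (A ∧ D): α-rule — add A, D.
        ○ open, literals {A=1, D=1}.
0 branches closed, 3 open.
An open branch gives a satisfying assignment: A=1, B=1, C=1.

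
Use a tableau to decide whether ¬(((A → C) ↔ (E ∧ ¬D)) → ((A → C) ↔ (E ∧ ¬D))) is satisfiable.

Unsatisfiable

Initial set: {¬(((A → C) ↔ (E ∧ ¬D)) → ((A → C) ↔ (E ∧ ¬D)))}.
¬(((A → C) ↔ (E ∧ ¬D)) → ((A → C) ↔ (E ∧ ¬D))): α-rule — add ((A → C) ↔ (E ∧ ¬D)), ¬((A → C) ↔ (E ∧ ¬D)).
((A → C) ↔ (E ∧ ¬D)): β-rule — branch into (A → C), (E ∧ ¬D)  //  ¬(A → C), ¬(E ∧ ¬D).
  branch 1 (add (A → C), (E ∧ ¬D)):
    (E ∧ ¬D): α-rule — add E, ¬D.
    ¬((A → C) ↔ (E ∧ ¬D)): β-rule — branch into (A → C), ¬(E ∧ ¬D)  //  ¬(A → C), (E ∧ ¬D).
      branch 1.1 (add (A → C), ¬(E ∧ ¬D)):
        (A → C): β-rule — branch into ¬A  //  C.
          branch 1.1.1 (add ¬A):
            (A → C): β-rule — branch into ¬A  //  C.
              branch 1.1.1.1 (add ¬A):
                ¬(E ∧ ¬D): β-rule — branch into ¬E  //  ¬¬D.
                  branch 1.1.1.1.1 (add ¬E):
                    × closes — contains both E and ¬E.
                  branch 1.1.1.1.2 (add ¬¬D):
                    × closes — contains both D and ¬D.
              branch 1.1.1.2 (add C):
                ¬(E ∧ ¬D): β-rule — branch into ¬E  //  ¬¬D.
                  branch 1.1.1.2.1 (add ¬E):
                    × closes — contains both E and ¬E.
                  branch 1.1.1.2.2 (add ¬¬D):
                    × closes — contains both D and ¬D.
          branch 1.1.2 (add C):
            (A → C): β-rule — branch into ¬A  //  C.
              branch 1.1.2.1 (add ¬A):
                ¬(E ∧ ¬D): β-rule — branch into ¬E  //  ¬¬D.
                  branch 1.1.2.1.1 (add ¬E):
                    × closes — contains both E and ¬E.
                  branch 1.1.2.1.2 (add ¬¬D):
                    × closes — contains both D and ¬D.
              branch 1.1.2.2 (add C):
                ¬(E ∧ ¬D): β-rule — branch into ¬E  //  ¬¬D.
                  branch 1.1.2.2.1 (add ¬E):
                    × closes — contains both E and ¬E.
                  branch 1.1.2.2.2 (add ¬¬D):
                    × closes — contains both D and ¬D.
      branch 1.2 (add ¬(A → C), (E ∧ ¬D)):
        ¬(A → C): α-rule — add A, ¬C.
        (E ∧ ¬D): α-rule — add E, ¬D.
        (A → C): β-rule — branch into ¬A  //  C.
          branch 1.2.1 (add ¬A):
            × closes — contains both A and ¬A.
          branch 1.2.2 (add C):
            × closes — contains both C and ¬C.
  branch 2 (add ¬(A → C), ¬(E ∧ ¬D)):
    ¬(A → C): α-rule — add A, ¬C.
    ¬((A → C) ↔ (E ∧ ¬D)): β-rule — branch into (A → C), ¬(E ∧ ¬D)  //  ¬(A → C), (E ∧ ¬D).
      branch 2.1 (add (A → C), ¬(E ∧ ¬D)):
        ¬(E ∧ ¬D): β-rule — branch into ¬E  //  ¬¬D.
          branch 2.1.1 (add ¬E):
            (A → C): β-rule — branch into ¬A  //  C.
              branch 2.1.1.1 (add ¬A):
                × closes — contains both A and ¬A.
              branch 2.1.1.2 (add C):
                × closes — contains both C and ¬C.
          branch 2.1.2 (add ¬¬D):
            (A → C): β-rule — branch into ¬A  //  C.
              branch 2.1.2.1 (add ¬A):
                × closes — contains both A and ¬A.
              branch 2.1.2.2 (add C):
                × closes — contains both C and ¬C.
      branch 2.2 (add ¬(A → C), (E ∧ ¬D)):
        ¬(A → C): α-rule — add A, ¬C.
        (E ∧ ¬D): α-rule — add E, ¬D.
        ¬(E ∧ ¬D): β-rule — branch into ¬E  //  ¬¬D.
          branch 2.2.1 (add ¬E):
            × closes — contains both E and ¬E.
          branch 2.2.2 (add ¬¬D):
            × closes — contains both D and ¬D.
All 16 branches close.
Every branch closed; the formula is unsatisfiable.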